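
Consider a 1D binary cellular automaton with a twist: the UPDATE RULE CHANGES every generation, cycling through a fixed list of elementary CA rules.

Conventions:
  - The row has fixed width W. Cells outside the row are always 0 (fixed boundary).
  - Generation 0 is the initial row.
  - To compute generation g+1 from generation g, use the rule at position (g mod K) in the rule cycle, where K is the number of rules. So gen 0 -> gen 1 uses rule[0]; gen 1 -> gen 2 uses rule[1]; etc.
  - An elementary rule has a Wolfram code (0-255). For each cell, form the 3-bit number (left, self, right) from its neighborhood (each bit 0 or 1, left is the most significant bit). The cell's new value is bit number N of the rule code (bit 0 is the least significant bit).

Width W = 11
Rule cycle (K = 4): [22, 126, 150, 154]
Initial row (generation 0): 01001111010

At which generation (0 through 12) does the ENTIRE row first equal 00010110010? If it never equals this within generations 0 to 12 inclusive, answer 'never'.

Answer: never

Derivation:
Gen 0: 01001111010
Gen 1 (rule 22): 11110000011
Gen 2 (rule 126): 10011000111
Gen 3 (rule 150): 11100101010
Gen 4 (rule 154): 11011000001
Gen 5 (rule 22): 00000100011
Gen 6 (rule 126): 00001110111
Gen 7 (rule 150): 00010100010
Gen 8 (rule 154): 00100010101
Gen 9 (rule 22): 01110110101
Gen 10 (rule 126): 11011111111
Gen 11 (rule 150): 00001111110
Gen 12 (rule 154): 00011111101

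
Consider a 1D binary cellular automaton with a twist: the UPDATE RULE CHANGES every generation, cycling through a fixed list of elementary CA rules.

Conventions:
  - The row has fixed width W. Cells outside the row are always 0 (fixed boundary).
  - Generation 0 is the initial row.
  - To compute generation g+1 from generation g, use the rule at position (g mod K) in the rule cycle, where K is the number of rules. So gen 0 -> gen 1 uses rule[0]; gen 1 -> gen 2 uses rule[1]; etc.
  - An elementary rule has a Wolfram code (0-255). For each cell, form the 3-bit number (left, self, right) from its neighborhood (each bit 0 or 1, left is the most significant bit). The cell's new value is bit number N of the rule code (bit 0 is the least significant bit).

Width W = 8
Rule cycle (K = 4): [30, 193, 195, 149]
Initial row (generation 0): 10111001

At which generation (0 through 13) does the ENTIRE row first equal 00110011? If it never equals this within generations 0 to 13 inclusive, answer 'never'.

Answer: never

Derivation:
Gen 0: 10111001
Gen 1 (rule 30): 10100111
Gen 2 (rule 193): 00000011
Gen 3 (rule 195): 11111101
Gen 4 (rule 149): 01111001
Gen 5 (rule 30): 11000111
Gen 6 (rule 193): 01010011
Gen 7 (rule 195): 10000101
Gen 8 (rule 149): 11110101
Gen 9 (rule 30): 10000101
Gen 10 (rule 193): 00110000
Gen 11 (rule 195): 11010111
Gen 12 (rule 149): 00010010
Gen 13 (rule 30): 00111111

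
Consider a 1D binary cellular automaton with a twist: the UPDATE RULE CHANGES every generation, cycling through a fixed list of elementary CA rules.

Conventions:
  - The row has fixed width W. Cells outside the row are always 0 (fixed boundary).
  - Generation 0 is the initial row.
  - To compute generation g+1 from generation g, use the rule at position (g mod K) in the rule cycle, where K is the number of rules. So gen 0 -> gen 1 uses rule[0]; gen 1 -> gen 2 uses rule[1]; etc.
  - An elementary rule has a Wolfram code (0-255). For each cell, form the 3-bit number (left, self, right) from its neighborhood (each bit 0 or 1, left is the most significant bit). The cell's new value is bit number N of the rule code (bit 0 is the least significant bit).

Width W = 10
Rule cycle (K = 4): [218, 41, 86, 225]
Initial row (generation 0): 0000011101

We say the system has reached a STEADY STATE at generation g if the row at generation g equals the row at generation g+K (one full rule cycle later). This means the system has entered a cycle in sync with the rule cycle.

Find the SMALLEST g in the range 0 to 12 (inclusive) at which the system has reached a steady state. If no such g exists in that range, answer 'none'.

Gen 0: 0000011101
Gen 1 (rule 218): 0000111100
Gen 2 (rule 41): 1110100001
Gen 3 (rule 86): 0010110011
Gen 4 (rule 225): 1001010001
Gen 5 (rule 218): 0110001010
Gen 6 (rule 41): 0100100100
Gen 7 (rule 86): 1111111110
Gen 8 (rule 225): 0111111110
Gen 9 (rule 218): 1111111111
Gen 10 (rule 41): 1000000000
Gen 11 (rule 86): 1100000000
Gen 12 (rule 225): 0101111111
Gen 13 (rule 218): 1001111111
Gen 14 (rule 41): 0001000000
Gen 15 (rule 86): 0011100000
Gen 16 (rule 225): 1001101111

Answer: none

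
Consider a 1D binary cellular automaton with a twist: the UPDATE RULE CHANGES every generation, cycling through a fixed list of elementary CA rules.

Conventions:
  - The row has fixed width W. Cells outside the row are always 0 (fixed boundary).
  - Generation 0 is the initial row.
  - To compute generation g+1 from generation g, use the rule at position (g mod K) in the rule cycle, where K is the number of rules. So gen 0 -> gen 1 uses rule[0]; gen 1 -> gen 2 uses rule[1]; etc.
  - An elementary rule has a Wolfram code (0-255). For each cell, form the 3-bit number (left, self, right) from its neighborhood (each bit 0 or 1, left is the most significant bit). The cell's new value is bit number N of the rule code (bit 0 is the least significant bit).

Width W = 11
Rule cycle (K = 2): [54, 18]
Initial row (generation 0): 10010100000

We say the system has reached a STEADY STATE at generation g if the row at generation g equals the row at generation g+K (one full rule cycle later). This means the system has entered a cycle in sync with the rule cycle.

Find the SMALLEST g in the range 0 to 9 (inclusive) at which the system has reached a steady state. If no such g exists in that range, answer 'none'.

Gen 0: 10010100000
Gen 1 (rule 54): 11111110000
Gen 2 (rule 18): 00000001000
Gen 3 (rule 54): 00000011100
Gen 4 (rule 18): 00000100010
Gen 5 (rule 54): 00001110111
Gen 6 (rule 18): 00010000000
Gen 7 (rule 54): 00111000000
Gen 8 (rule 18): 01000100000
Gen 9 (rule 54): 11101110000
Gen 10 (rule 18): 00000001000
Gen 11 (rule 54): 00000011100

Answer: none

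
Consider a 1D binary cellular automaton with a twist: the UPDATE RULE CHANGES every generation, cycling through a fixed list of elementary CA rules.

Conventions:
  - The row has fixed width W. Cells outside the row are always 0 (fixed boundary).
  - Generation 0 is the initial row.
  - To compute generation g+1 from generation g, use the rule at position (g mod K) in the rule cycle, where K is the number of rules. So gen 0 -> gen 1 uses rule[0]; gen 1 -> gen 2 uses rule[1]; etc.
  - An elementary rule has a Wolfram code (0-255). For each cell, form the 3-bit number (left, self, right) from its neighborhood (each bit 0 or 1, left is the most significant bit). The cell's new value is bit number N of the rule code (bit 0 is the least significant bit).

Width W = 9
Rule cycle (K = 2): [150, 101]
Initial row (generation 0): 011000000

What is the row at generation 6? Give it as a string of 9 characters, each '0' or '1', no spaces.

Gen 0: 011000000
Gen 1 (rule 150): 100100000
Gen 2 (rule 101): 100101111
Gen 3 (rule 150): 111100110
Gen 4 (rule 101): 000100010
Gen 5 (rule 150): 001110111
Gen 6 (rule 101): 100011001

Answer: 100011001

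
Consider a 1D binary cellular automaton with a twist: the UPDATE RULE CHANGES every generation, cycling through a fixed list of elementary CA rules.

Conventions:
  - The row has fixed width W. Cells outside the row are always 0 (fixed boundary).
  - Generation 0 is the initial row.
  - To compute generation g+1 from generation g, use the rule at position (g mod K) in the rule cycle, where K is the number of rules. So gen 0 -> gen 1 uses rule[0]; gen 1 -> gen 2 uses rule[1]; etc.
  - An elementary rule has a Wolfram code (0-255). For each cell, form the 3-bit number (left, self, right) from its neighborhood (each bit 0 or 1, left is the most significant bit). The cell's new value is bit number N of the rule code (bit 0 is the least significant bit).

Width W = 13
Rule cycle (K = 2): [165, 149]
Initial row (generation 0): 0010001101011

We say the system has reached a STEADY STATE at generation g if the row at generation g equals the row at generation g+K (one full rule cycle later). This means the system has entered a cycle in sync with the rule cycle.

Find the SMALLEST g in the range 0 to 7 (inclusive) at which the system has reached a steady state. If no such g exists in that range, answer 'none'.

Answer: none

Derivation:
Gen 0: 0010001101011
Gen 1 (rule 165): 1010100011100
Gen 2 (rule 149): 1010111001011
Gen 3 (rule 165): 1111010001100
Gen 4 (rule 149): 0110011100011
Gen 5 (rule 165): 0000001001000
Gen 6 (rule 149): 1111101101111
Gen 7 (rule 165): 0111010010110
Gen 8 (rule 149): 0010011010001
Gen 9 (rule 165): 1010000110101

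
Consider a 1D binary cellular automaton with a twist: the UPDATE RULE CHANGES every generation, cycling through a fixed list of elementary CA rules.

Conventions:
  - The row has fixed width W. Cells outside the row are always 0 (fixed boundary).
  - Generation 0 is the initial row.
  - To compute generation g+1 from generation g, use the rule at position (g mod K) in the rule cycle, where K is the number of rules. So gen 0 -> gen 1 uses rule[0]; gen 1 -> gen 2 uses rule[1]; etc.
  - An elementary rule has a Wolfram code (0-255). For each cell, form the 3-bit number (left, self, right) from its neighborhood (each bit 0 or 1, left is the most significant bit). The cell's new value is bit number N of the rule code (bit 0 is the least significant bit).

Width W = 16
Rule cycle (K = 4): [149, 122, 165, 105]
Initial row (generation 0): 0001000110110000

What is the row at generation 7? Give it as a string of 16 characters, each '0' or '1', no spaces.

Gen 0: 0001000110110000
Gen 1 (rule 149): 1101110000001111
Gen 2 (rule 122): 1111011000011001
Gen 3 (rule 165): 0110100011000001
Gen 4 (rule 105): 0111001011011100
Gen 5 (rule 149): 0010101000001011
Gen 6 (rule 122): 0101010100010111
Gen 7 (rule 165): 0111111101011010

Answer: 0111111101011010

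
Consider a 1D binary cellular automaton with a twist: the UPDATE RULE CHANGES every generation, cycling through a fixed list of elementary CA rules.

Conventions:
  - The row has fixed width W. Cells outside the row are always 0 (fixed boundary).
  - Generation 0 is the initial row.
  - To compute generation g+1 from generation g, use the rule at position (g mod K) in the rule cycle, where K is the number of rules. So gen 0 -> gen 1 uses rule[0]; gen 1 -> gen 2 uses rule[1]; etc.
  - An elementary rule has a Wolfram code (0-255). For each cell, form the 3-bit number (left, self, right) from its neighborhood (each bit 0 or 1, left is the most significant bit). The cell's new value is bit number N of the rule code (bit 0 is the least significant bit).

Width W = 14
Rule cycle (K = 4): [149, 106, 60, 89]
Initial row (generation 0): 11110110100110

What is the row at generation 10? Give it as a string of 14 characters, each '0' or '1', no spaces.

Gen 0: 11110110100110
Gen 1 (rule 149): 01100000110001
Gen 2 (rule 106): 11100001110010
Gen 3 (rule 60): 10010001001011
Gen 4 (rule 89): 01001100100011
Gen 5 (rule 149): 01100010111000
Gen 6 (rule 106): 11100101101000
Gen 7 (rule 60): 10010111011100
Gen 8 (rule 89): 01000101010111
Gen 9 (rule 149): 01110101010010
Gen 10 (rule 106): 11011010100100

Answer: 11011010100100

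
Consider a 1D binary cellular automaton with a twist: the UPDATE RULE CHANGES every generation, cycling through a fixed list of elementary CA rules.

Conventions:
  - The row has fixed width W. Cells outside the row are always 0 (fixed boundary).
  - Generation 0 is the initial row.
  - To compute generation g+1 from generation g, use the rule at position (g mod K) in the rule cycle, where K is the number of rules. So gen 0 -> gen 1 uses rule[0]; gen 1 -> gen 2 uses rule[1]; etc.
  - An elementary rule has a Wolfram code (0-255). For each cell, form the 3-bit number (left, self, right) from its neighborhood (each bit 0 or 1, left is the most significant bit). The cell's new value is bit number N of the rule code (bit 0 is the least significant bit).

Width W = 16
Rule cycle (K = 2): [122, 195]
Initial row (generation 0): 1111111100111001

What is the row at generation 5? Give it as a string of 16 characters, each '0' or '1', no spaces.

Gen 0: 1111111100111001
Gen 1 (rule 122): 1000000111101110
Gen 2 (rule 195): 0011111011100110
Gen 3 (rule 122): 0110001110111111
Gen 4 (rule 195): 1010110110011111
Gen 5 (rule 122): 0101111111110001

Answer: 0101111111110001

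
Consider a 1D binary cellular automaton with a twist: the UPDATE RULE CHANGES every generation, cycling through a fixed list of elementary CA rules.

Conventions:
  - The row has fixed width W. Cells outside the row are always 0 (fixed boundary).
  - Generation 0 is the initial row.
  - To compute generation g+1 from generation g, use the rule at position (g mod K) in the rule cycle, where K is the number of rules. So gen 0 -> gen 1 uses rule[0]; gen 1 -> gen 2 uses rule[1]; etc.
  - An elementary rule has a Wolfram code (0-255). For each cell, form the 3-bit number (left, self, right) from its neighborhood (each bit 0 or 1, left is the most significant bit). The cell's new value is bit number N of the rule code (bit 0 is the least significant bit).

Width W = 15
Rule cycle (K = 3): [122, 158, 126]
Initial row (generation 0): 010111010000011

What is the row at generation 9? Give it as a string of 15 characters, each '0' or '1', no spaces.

Answer: 111111110000011

Derivation:
Gen 0: 010111010000011
Gen 1 (rule 122): 101101101000111
Gen 2 (rule 158): 101001001101110
Gen 3 (rule 126): 111111111111011
Gen 4 (rule 122): 100000000001111
Gen 5 (rule 158): 110000000011110
Gen 6 (rule 126): 111000000110011
Gen 7 (rule 122): 101100001111111
Gen 8 (rule 158): 101010011111110
Gen 9 (rule 126): 111111110000011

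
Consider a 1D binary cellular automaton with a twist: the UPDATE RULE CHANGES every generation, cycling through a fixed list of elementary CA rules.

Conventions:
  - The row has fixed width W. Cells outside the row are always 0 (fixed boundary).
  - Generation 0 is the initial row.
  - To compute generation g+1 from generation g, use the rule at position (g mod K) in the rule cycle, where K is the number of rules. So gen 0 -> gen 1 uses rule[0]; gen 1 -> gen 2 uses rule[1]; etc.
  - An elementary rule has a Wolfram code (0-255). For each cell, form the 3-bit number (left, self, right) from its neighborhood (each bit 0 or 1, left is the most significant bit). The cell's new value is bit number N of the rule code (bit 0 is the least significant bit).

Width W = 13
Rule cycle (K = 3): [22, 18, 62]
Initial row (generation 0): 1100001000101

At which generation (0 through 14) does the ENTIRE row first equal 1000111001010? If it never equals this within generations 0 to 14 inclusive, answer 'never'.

Gen 0: 1100001000101
Gen 1 (rule 22): 0010011101101
Gen 2 (rule 18): 0101100000000
Gen 3 (rule 62): 1111010000000
Gen 4 (rule 22): 0000011000000
Gen 5 (rule 18): 0000100100000
Gen 6 (rule 62): 0001111110000
Gen 7 (rule 22): 0010000001000
Gen 8 (rule 18): 0101000010100
Gen 9 (rule 62): 1111100111110
Gen 10 (rule 22): 0000011000001
Gen 11 (rule 18): 0000100100010
Gen 12 (rule 62): 0001111110111
Gen 13 (rule 22): 0010000000000
Gen 14 (rule 18): 0101000000000

Answer: never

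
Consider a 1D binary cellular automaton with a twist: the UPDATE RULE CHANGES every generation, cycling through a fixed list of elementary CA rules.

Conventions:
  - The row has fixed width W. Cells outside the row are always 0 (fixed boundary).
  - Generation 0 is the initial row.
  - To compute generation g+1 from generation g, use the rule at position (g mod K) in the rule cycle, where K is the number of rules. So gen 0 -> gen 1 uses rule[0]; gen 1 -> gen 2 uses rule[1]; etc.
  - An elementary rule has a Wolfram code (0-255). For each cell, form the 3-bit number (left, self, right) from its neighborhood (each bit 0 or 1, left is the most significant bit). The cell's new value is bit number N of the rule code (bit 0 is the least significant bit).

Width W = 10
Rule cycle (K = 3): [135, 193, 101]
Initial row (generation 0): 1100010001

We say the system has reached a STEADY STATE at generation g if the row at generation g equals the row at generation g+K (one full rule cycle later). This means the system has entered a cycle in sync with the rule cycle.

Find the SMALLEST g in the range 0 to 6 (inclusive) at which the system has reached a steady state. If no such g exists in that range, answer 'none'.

Gen 0: 1100010001
Gen 1 (rule 135): 0001110111
Gen 2 (rule 193): 1100110011
Gen 3 (rule 101): 0100010001
Gen 4 (rule 135): 1101110111
Gen 5 (rule 193): 0100110011
Gen 6 (rule 101): 0100010001
Gen 7 (rule 135): 1101110111
Gen 8 (rule 193): 0100110011
Gen 9 (rule 101): 0100010001

Answer: 3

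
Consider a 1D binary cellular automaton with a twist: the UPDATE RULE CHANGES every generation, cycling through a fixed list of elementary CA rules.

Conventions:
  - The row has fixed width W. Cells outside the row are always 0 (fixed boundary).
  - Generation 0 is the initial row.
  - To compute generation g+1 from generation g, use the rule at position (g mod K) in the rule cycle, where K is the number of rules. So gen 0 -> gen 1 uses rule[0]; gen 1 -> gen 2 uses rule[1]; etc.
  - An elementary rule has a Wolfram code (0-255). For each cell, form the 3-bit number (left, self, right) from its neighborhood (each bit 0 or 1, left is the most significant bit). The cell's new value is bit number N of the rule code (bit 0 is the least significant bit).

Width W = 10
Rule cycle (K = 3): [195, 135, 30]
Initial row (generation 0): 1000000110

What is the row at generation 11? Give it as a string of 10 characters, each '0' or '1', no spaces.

Answer: 1111110101

Derivation:
Gen 0: 1000000110
Gen 1 (rule 195): 0011111010
Gen 2 (rule 135): 1101110010
Gen 3 (rule 30): 1001001111
Gen 4 (rule 195): 0010010111
Gen 5 (rule 135): 1110110010
Gen 6 (rule 30): 1000101111
Gen 7 (rule 195): 0011000111
Gen 8 (rule 135): 1100011010
Gen 9 (rule 30): 1010110011
Gen 10 (rule 195): 0000010101
Gen 11 (rule 135): 1111110101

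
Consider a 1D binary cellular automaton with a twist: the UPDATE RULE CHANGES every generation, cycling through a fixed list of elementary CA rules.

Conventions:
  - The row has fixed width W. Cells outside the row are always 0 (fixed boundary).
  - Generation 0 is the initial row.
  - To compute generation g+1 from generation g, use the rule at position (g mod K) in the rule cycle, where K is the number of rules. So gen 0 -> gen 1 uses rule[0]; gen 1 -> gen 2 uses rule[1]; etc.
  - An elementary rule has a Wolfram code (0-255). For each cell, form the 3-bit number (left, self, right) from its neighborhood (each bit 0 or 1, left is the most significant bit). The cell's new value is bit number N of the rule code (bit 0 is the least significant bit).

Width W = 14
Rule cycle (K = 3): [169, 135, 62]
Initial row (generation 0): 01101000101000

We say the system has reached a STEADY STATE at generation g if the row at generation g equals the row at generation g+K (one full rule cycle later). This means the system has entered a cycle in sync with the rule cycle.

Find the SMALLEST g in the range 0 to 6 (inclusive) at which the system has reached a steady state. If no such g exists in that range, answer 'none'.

Answer: none

Derivation:
Gen 0: 01101000101000
Gen 1 (rule 169): 01010010010011
Gen 2 (rule 135): 11010110110100
Gen 3 (rule 62): 10111101101110
Gen 4 (rule 169): 01111011011100
Gen 5 (rule 135): 10110000001001
Gen 6 (rule 62): 11101000011111
Gen 7 (rule 169): 11010011011110
Gen 8 (rule 135): 00010100001100
Gen 9 (rule 62): 00111110011010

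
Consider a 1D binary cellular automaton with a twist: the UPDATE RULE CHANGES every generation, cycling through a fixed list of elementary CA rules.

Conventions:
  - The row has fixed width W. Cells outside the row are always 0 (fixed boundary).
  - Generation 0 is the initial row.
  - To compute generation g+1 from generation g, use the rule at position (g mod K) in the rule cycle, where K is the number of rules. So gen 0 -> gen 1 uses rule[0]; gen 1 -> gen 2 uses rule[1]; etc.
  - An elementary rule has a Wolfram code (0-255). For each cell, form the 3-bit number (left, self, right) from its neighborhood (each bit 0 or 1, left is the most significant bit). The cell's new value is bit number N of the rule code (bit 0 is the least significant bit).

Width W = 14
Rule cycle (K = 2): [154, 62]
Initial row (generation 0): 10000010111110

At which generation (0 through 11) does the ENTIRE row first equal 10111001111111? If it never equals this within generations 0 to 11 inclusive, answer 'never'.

Answer: 8

Derivation:
Gen 0: 10000010111110
Gen 1 (rule 154): 01000100111101
Gen 2 (rule 62): 11101111100011
Gen 3 (rule 154): 11001111010110
Gen 4 (rule 62): 10111000111101
Gen 5 (rule 154): 00110101111000
Gen 6 (rule 62): 01101111000100
Gen 7 (rule 154): 11001110101010
Gen 8 (rule 62): 10111001111111
Gen 9 (rule 154): 00110111111110
Gen 10 (rule 62): 01101100000001
Gen 11 (rule 154): 11001010000010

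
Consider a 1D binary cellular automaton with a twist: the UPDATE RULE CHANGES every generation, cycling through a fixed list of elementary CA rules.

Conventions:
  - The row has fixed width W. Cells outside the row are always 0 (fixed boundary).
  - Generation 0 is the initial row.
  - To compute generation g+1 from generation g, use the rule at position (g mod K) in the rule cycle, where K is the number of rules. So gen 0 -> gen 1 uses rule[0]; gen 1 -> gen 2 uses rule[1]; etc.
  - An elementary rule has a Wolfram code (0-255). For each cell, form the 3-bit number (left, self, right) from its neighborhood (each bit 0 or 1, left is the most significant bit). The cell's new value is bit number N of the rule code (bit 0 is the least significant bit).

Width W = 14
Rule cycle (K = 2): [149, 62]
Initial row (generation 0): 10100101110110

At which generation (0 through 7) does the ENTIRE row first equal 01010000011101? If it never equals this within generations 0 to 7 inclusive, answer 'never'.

Answer: 7

Derivation:
Gen 0: 10100101110110
Gen 1 (rule 149): 10110100100001
Gen 2 (rule 62): 11101111110011
Gen 3 (rule 149): 01000111101000
Gen 4 (rule 62): 11101100011100
Gen 5 (rule 149): 01000011001011
Gen 6 (rule 62): 11100110111110
Gen 7 (rule 149): 01010000011101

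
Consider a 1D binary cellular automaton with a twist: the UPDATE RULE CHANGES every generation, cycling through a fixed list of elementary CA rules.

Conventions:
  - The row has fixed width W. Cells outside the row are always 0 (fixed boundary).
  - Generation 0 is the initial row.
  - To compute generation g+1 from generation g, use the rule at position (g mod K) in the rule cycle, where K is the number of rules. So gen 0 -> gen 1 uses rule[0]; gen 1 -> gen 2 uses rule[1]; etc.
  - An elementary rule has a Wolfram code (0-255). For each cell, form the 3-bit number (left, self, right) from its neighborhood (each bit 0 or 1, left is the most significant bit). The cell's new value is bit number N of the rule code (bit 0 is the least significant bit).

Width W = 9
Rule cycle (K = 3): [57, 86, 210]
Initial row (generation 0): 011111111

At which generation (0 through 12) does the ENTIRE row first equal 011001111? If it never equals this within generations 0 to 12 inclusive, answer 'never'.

Answer: 9

Derivation:
Gen 0: 011111111
Gen 1 (rule 57): 010000000
Gen 2 (rule 86): 111000000
Gen 3 (rule 210): 011100000
Gen 4 (rule 57): 010011111
Gen 5 (rule 86): 111100001
Gen 6 (rule 210): 011110010
Gen 7 (rule 57): 010001001
Gen 8 (rule 86): 111011111
Gen 9 (rule 210): 011001111
Gen 10 (rule 57): 010101000
Gen 11 (rule 86): 110101100
Gen 12 (rule 210): 010000110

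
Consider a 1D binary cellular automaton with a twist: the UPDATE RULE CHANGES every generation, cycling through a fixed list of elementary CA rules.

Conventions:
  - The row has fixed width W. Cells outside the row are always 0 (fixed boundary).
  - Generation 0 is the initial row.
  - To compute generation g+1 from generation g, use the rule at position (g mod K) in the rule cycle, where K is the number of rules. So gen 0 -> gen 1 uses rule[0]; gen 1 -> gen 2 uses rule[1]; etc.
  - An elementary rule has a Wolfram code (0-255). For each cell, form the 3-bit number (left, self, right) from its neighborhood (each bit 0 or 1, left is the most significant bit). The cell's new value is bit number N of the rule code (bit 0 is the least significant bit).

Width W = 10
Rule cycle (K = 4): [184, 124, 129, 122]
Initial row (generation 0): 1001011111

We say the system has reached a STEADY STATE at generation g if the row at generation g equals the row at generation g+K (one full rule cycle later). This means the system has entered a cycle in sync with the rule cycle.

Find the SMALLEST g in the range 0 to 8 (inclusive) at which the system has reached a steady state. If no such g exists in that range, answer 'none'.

Gen 0: 1001011111
Gen 1 (rule 184): 0100111110
Gen 2 (rule 124): 0110100011
Gen 3 (rule 129): 0000001000
Gen 4 (rule 122): 0000010100
Gen 5 (rule 184): 0000001010
Gen 6 (rule 124): 0000001111
Gen 7 (rule 129): 1111100110
Gen 8 (rule 122): 1000111111
Gen 9 (rule 184): 0100111110
Gen 10 (rule 124): 0110100011
Gen 11 (rule 129): 0000001000
Gen 12 (rule 122): 0000010100

Answer: none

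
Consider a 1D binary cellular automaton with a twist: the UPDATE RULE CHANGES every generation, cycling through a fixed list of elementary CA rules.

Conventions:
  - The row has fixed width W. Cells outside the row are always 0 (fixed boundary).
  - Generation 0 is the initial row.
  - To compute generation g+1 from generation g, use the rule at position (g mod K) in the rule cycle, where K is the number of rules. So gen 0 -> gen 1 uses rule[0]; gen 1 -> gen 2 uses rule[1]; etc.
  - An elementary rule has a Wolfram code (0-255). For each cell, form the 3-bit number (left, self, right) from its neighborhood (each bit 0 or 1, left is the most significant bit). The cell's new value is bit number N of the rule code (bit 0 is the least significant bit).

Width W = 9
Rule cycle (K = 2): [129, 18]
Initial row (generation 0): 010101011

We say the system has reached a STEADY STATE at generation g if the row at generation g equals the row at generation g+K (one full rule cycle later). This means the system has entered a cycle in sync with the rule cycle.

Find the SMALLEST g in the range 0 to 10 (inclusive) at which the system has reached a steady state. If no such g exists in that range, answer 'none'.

Gen 0: 010101011
Gen 1 (rule 129): 000000000
Gen 2 (rule 18): 000000000
Gen 3 (rule 129): 111111111
Gen 4 (rule 18): 000000000
Gen 5 (rule 129): 111111111
Gen 6 (rule 18): 000000000
Gen 7 (rule 129): 111111111
Gen 8 (rule 18): 000000000
Gen 9 (rule 129): 111111111
Gen 10 (rule 18): 000000000
Gen 11 (rule 129): 111111111
Gen 12 (rule 18): 000000000

Answer: 2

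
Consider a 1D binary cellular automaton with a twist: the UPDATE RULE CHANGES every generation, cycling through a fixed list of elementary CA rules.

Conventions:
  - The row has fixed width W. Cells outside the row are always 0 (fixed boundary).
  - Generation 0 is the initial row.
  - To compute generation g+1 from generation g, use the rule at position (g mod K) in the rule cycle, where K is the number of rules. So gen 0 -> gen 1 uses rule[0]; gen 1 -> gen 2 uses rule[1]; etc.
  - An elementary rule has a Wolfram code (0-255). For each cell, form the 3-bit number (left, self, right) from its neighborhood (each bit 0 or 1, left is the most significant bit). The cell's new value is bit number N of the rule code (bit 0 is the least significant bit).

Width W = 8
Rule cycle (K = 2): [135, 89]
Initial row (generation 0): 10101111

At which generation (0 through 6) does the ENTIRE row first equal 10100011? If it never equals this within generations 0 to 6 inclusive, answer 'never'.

Answer: 5

Derivation:
Gen 0: 10101111
Gen 1 (rule 135): 10100110
Gen 2 (rule 89): 00010111
Gen 3 (rule 135): 11110010
Gen 4 (rule 89): 10011001
Gen 5 (rule 135): 10100011
Gen 6 (rule 89): 00011011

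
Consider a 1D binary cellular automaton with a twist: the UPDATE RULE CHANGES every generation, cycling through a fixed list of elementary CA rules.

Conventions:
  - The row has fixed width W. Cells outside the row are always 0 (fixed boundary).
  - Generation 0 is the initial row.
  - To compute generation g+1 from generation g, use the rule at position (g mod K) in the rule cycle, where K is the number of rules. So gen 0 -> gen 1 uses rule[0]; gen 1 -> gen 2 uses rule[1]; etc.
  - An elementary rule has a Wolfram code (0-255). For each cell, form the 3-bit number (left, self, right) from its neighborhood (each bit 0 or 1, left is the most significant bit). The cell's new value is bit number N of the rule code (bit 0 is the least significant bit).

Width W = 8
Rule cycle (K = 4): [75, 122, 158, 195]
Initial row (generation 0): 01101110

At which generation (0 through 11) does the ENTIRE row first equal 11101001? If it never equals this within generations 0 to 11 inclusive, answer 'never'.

Answer: never

Derivation:
Gen 0: 01101110
Gen 1 (rule 75): 11101010
Gen 2 (rule 122): 10110101
Gen 3 (rule 158): 10100101
Gen 4 (rule 195): 00001000
Gen 5 (rule 75): 11110011
Gen 6 (rule 122): 10011111
Gen 7 (rule 158): 11111110
Gen 8 (rule 195): 01111110
Gen 9 (rule 75): 11000010
Gen 10 (rule 122): 11100101
Gen 11 (rule 158): 11011101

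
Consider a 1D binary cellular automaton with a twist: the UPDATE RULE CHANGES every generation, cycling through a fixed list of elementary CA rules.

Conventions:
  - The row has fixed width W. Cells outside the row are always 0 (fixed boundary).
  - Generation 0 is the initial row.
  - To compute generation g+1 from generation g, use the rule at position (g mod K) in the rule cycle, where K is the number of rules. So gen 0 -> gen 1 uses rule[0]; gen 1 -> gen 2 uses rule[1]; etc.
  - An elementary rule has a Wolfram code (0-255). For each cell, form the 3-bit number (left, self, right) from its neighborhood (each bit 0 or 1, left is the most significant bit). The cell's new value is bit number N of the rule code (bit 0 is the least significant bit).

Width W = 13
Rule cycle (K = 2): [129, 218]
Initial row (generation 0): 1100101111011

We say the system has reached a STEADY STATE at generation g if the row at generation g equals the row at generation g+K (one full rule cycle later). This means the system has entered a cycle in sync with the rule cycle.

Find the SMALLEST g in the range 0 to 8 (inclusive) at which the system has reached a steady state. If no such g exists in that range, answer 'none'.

Answer: 4

Derivation:
Gen 0: 1100101111011
Gen 1 (rule 129): 0000000110000
Gen 2 (rule 218): 0000001111000
Gen 3 (rule 129): 1111100110011
Gen 4 (rule 218): 1111111111111
Gen 5 (rule 129): 0111111111110
Gen 6 (rule 218): 1111111111111
Gen 7 (rule 129): 0111111111110
Gen 8 (rule 218): 1111111111111
Gen 9 (rule 129): 0111111111110
Gen 10 (rule 218): 1111111111111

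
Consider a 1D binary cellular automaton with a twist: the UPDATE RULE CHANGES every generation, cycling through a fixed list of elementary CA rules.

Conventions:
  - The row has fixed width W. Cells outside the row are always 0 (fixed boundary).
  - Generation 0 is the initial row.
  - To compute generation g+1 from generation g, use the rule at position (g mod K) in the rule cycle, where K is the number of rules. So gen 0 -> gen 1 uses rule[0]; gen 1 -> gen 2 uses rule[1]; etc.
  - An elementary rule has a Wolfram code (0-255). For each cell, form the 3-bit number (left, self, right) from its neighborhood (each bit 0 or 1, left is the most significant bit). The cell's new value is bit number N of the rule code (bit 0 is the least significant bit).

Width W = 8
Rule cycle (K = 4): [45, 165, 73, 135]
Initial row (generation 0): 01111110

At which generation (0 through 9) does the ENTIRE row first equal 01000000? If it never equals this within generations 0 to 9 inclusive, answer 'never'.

Answer: 1

Derivation:
Gen 0: 01111110
Gen 1 (rule 45): 01000000
Gen 2 (rule 165): 01011111
Gen 3 (rule 73): 00010001
Gen 4 (rule 135): 11110111
Gen 5 (rule 45): 10001100
Gen 6 (rule 165): 10100001
Gen 7 (rule 73): 00001100
Gen 8 (rule 135): 11110001
Gen 9 (rule 45): 10000101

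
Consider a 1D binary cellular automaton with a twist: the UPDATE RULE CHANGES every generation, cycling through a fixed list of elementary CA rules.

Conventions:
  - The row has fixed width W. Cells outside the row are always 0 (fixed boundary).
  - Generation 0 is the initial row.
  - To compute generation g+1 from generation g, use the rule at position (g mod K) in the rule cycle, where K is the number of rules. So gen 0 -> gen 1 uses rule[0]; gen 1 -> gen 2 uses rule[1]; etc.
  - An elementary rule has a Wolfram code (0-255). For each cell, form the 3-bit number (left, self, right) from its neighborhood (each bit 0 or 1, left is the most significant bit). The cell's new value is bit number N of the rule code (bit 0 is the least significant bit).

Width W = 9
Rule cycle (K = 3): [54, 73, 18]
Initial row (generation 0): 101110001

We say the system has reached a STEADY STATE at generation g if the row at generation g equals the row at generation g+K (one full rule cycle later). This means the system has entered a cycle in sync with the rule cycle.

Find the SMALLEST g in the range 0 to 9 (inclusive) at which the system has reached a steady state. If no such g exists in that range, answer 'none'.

Gen 0: 101110001
Gen 1 (rule 54): 110001011
Gen 2 (rule 73): 110100011
Gen 3 (rule 18): 000010100
Gen 4 (rule 54): 000111110
Gen 5 (rule 73): 110100010
Gen 6 (rule 18): 000010101
Gen 7 (rule 54): 000111111
Gen 8 (rule 73): 110100001
Gen 9 (rule 18): 000010010
Gen 10 (rule 54): 000111111
Gen 11 (rule 73): 110100001
Gen 12 (rule 18): 000010010

Answer: 7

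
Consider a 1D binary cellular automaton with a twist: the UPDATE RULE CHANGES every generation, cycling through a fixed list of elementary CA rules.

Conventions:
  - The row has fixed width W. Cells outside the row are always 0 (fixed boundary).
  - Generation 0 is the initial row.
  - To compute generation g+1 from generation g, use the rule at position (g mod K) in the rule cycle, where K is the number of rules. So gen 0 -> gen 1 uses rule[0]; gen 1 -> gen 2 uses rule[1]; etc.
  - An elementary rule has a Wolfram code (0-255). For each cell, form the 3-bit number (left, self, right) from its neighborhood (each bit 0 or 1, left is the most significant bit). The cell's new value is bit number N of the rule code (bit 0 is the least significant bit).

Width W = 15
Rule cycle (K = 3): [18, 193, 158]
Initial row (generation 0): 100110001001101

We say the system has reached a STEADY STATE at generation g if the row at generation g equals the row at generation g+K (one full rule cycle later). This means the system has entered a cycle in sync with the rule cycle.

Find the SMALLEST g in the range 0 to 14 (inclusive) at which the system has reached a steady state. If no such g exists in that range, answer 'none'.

Answer: 7

Derivation:
Gen 0: 100110001001101
Gen 1 (rule 18): 011001010110000
Gen 2 (rule 193): 001000000010111
Gen 3 (rule 158): 011100000110110
Gen 4 (rule 18): 100010001000001
Gen 5 (rule 193): 001000100011100
Gen 6 (rule 158): 011101110111010
Gen 7 (rule 18): 100000000000001
Gen 8 (rule 193): 001111111111100
Gen 9 (rule 158): 011111111111010
Gen 10 (rule 18): 100000000000001
Gen 11 (rule 193): 001111111111100
Gen 12 (rule 158): 011111111111010
Gen 13 (rule 18): 100000000000001
Gen 14 (rule 193): 001111111111100
Gen 15 (rule 158): 011111111111010
Gen 16 (rule 18): 100000000000001
Gen 17 (rule 193): 001111111111100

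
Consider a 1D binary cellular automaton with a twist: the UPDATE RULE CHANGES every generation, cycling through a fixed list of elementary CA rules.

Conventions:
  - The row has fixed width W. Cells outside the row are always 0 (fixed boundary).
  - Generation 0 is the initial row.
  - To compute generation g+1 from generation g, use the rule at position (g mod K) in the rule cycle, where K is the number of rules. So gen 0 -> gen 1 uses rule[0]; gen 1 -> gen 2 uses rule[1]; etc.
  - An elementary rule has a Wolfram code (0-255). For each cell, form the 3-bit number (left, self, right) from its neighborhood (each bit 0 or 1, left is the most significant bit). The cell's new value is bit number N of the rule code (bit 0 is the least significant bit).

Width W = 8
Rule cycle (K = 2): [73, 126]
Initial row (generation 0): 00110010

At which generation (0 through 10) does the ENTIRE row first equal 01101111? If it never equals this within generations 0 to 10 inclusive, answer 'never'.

Answer: never

Derivation:
Gen 0: 00110010
Gen 1 (rule 73): 10110000
Gen 2 (rule 126): 11111000
Gen 3 (rule 73): 10001011
Gen 4 (rule 126): 11011111
Gen 5 (rule 73): 11010001
Gen 6 (rule 126): 11111011
Gen 7 (rule 73): 10001011
Gen 8 (rule 126): 11011111
Gen 9 (rule 73): 11010001
Gen 10 (rule 126): 11111011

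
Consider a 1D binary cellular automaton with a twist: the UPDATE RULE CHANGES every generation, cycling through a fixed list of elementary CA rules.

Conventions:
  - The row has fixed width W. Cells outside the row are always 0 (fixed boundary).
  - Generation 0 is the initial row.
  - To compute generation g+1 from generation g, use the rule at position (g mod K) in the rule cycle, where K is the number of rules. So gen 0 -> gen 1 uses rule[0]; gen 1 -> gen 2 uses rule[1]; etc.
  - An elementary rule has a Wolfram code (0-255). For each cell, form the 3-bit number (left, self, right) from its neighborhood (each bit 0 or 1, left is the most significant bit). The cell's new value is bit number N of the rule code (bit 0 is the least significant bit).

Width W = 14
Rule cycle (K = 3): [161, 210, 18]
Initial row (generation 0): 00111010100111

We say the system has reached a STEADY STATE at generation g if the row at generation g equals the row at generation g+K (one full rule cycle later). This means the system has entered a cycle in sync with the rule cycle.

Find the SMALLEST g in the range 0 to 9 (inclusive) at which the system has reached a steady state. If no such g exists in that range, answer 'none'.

Gen 0: 00111010100111
Gen 1 (rule 161): 10010101000010
Gen 2 (rule 210): 01100000100101
Gen 3 (rule 18): 10010001011000
Gen 4 (rule 161): 00000100100011
Gen 5 (rule 210): 00001011010101
Gen 6 (rule 18): 00010000000000
Gen 7 (rule 161): 11000111111111
Gen 8 (rule 210): 01101011111111
Gen 9 (rule 18): 10000000000000
Gen 10 (rule 161): 00111111111111
Gen 11 (rule 210): 01011111111111
Gen 12 (rule 18): 10000000000000

Answer: 9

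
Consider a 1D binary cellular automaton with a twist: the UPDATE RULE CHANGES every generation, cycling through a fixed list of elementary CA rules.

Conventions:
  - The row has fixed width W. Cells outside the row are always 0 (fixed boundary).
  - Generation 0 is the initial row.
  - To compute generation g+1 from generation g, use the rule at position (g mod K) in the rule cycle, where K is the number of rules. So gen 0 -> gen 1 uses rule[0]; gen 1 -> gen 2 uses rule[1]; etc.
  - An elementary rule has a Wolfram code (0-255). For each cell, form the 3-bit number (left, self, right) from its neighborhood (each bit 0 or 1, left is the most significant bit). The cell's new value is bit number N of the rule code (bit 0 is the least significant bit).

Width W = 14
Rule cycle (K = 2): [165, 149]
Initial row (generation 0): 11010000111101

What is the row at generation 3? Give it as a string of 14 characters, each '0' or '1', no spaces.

Answer: 10111101011111

Derivation:
Gen 0: 11010000111101
Gen 1 (rule 165): 00110110011011
Gen 2 (rule 149): 10000001000000
Gen 3 (rule 165): 10111101011111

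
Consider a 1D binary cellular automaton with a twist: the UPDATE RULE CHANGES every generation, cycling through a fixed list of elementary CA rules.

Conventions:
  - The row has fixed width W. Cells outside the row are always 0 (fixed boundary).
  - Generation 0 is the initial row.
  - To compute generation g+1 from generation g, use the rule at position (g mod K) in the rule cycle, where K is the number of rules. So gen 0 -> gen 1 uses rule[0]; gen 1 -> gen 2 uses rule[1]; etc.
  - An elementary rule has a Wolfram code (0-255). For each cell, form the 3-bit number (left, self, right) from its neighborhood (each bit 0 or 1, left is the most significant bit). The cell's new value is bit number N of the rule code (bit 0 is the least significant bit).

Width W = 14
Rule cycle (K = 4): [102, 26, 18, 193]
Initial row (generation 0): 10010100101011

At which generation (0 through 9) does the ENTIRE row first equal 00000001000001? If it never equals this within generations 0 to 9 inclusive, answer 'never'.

Gen 0: 10010100101011
Gen 1 (rule 102): 10111101111101
Gen 2 (rule 26): 00100001000000
Gen 3 (rule 18): 01010010100000
Gen 4 (rule 193): 00000000001111
Gen 5 (rule 102): 00000000010001
Gen 6 (rule 26): 00000000101010
Gen 7 (rule 18): 00000001000001
Gen 8 (rule 193): 11111100011100
Gen 9 (rule 102): 00000100100100

Answer: 7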